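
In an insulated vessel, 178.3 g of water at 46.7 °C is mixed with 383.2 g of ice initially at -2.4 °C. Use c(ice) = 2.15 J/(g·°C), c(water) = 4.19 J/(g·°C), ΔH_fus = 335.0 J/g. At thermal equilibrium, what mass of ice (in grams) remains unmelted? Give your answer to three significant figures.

m_ice remaining = 285 g

Heat to warm all ice to 0 °C: 383.2×2.15×2.4 = 1977.3 J
Heat released by water cooling to 0 °C: 178.3×4.19×46.7 = 34888 J
34888 J < 1977.3 + 383.2×335.0 = 130349.3 J, so not all ice melts; final T = 0 °C.
Heat left for melting: 34888 − 1977.3 = 32910.7 J
Mass melted = 32910.7 / 335.0 = 98.24 g
Ice remaining = 383.2 − 98.24 = 284.96 g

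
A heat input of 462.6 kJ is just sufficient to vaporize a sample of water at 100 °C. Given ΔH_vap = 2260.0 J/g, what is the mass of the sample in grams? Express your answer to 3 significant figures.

m = q / ΔH_vap = 462600 J / 2260.0 J/g = 205 g

m = 205 g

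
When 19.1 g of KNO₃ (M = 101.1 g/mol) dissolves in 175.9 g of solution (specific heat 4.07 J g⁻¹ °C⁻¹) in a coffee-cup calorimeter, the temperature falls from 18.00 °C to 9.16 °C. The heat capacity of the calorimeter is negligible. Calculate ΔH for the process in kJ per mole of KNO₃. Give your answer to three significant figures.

ΔH = 33.5 kJ/mol

|ΔT| = |9.16 − 18.00| = 8.84 °C
|q_surr| = (175.9 × 4.07) × 8.84 = 715.913 × 8.84 = 6329 J
n(KNO₃) = 19.1 / 101.1 = 0.1889 mol
Temperature fell, so q_rxn = +|q_surr| = 6.329 kJ
ΔH = q_rxn / n = 33.50 kJ/mol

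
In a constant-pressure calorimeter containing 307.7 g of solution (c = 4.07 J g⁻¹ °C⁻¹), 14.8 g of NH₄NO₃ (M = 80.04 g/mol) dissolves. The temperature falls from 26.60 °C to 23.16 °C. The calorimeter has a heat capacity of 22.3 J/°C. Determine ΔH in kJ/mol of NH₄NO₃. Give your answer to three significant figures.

|ΔT| = |23.16 − 26.60| = 3.44 °C
|q_surr| = (307.7 × 4.07 + 22.3) × 3.44 = 1274.639 × 3.44 = 4385 J
n(NH₄NO₃) = 14.8 / 80.04 = 0.1849 mol
Temperature fell, so q_rxn = +|q_surr| = 4.385 kJ
ΔH = q_rxn / n = 23.72 kJ/mol

ΔH = 23.7 kJ/mol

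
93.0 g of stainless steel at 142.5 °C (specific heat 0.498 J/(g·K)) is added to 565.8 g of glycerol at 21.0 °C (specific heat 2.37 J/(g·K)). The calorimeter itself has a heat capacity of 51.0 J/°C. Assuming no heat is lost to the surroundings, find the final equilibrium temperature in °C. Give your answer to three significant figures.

Heat lost by stainless steel = heat gained by glycerol + calorimeter.
(93.0)(0.498)(142.5 − T) = [(565.8)(2.37) + 51.0](T − 21.0)
46.314 (142.5 − T) = 1391.946 (T − 21.0)
6599.7 − 46.314 T = 1391.946 T − 29231
35830.7 = 1438.260 T
T = 24.91 °C

T_f = 24.9 °C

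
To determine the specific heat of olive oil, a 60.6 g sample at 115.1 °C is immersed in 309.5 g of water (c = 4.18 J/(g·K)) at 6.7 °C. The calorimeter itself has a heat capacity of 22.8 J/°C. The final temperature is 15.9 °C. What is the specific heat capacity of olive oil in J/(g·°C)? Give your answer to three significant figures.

q_gained = (309.5 × 4.18 + 22.8) × (15.9 − 6.7) = 12110 J
q_lost = 60.6 × c × (115.1 − 15.9) = 6011.52 c
Set equal: c = 12110 / 6011.52 = 2.01 J/(g·°C)

c = 2.01 J/(g·°C)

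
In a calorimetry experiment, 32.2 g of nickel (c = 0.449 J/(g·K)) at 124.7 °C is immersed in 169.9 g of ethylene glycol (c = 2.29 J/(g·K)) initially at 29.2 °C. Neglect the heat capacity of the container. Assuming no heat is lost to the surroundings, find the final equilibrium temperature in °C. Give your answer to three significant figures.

T_f = 32.6 °C

Heat lost by nickel = heat gained by ethylene glycol.
(32.2)(0.449)(124.7 − T) = (169.9)(2.29)(T − 29.2)
14.4578 (124.7 − T) = 389.071 (T − 29.2)
1802.9 − 14.4578 T = 389.071 T − 11361
13163.9 = 403.5288 T
T = 32.62 °C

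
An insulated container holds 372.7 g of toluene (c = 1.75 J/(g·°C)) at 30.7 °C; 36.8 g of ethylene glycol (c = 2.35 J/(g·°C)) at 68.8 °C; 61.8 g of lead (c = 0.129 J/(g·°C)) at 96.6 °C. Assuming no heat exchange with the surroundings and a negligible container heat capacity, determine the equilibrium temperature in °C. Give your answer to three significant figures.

T_f = 35.8 °C

Σ mᵢcᵢ(T − Tᵢ) = 0  ⇒  T = Σ mᵢcᵢTᵢ / Σ mᵢcᵢ
Σ mᵢcᵢ = 372.7×1.75 + 36.8×2.35 + 61.8×0.129 = 746.6772
Σ mᵢcᵢTᵢ = 652.225×30.7 + 86.48×68.8 + 7.9722×96.6 = 26743
T = 26743 / 746.6772 = 35.82 °C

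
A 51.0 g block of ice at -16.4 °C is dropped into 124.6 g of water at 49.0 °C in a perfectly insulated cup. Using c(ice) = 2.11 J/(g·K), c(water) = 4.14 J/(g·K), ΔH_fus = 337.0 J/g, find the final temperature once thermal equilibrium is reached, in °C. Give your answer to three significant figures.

T_f = 8.70 °C

Heat to bring ice to 0 °C and melt it: q₁ = 51.0×2.11×16.4 + 51.0×337.0 = 18952 J
Heat the water can supply cooling to 0 °C: 124.6×4.14×49.0 = 25276.4 J > q₁, so all ice melts.
Energy balance: 124.6×4.14×(49.0 − T) = 18952 + 51.0×4.14×(T − 0)
515.844(49.0 − T) = 18952 + 211.14 T
25276.4 − 18952 = 726.984 T
T = 6324.4 / 726.984 = 8.700 °C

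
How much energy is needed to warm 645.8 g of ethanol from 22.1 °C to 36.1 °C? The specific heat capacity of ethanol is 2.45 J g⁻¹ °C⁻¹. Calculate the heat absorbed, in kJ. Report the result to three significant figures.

q = m c ΔT = 645.8 × 2.45 × (36.1 − 22.1)
q = 645.8 × 2.45 × 14.0 = 22150 J = 22.2 kJ

q = 22.2 kJ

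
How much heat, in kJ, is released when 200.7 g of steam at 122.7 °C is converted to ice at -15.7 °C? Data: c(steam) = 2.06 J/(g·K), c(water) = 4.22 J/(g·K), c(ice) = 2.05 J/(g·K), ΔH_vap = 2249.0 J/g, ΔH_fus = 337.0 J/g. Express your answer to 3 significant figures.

q = 620 kJ

q1 (cool steam 122.7→100 °C): 200.7 × 2.06 × 22.7 = 9385 J
q2 (condense at 100 °C): 200.7 × 2249.0 = 451374 J
q3 (cool water 100→0 °C): 200.7 × 4.22 × 100.0 = 84695 J
q4 (freeze at 0 °C): 200.7 × 337.0 = 67636 J
q5 (cool ice 0→-15.7 °C): 200.7 × 2.05 × 15.7 = 6460 J
Total: 9385 + 451374 + 84695 + 67636 + 6460 = 619550 J = 620 kJ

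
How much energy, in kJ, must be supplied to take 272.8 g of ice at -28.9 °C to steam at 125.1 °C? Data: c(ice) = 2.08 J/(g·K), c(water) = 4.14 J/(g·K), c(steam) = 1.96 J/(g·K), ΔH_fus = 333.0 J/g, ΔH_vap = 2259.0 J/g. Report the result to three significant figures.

q1 (heat ice -28.9→0.0 °C): 272.8 × 2.08 × 28.9 = 16399 J
q2 (melt at 0 °C): 272.8 × 333.0 = 90842 J
q3 (heat water 0.0→100.0 °C): 272.8 × 4.14 × 100.0 = 112939 J
q4 (vaporize at 100 °C): 272.8 × 2259.0 = 616255 J
q5 (heat steam 100.0→125.1 °C): 272.8 × 1.96 × 25.1 = 13421 J
Total: 16399 + 90842 + 112939 + 616255 + 13421 = 849856 J = 850 kJ

q = 850 kJ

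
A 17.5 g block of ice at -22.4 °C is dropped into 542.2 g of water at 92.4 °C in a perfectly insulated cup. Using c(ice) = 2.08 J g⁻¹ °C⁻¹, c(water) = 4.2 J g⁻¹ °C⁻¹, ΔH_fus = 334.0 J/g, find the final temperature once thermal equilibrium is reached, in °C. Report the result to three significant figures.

Heat to bring ice to 0 °C and melt it: q₁ = 17.5×2.08×22.4 + 17.5×334.0 = 6660.4 J
Heat the water can supply cooling to 0 °C: 542.2×4.2×92.4 = 210417 J > q₁, so all ice melts.
Energy balance: 542.2×4.2×(92.4 − T) = 6660.4 + 17.5×4.2×(T − 0)
2277.24(92.4 − T) = 6660.4 + 73.5 T
210417 − 6660.4 = 2350.74 T
T = 203756.6 / 2350.74 = 86.68 °C

T_f = 86.7 °C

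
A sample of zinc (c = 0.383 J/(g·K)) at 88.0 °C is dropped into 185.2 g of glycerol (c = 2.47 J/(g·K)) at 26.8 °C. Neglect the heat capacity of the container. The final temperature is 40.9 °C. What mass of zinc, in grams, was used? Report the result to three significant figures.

m = 358 g

q_gained = (185.2 × 2.47) × (40.9 − 26.8) = 6450 J
q_lost = m × 0.383 × (88.0 − 40.9) = 18.0393 m
m = 6450 / 18.0393 = 358 g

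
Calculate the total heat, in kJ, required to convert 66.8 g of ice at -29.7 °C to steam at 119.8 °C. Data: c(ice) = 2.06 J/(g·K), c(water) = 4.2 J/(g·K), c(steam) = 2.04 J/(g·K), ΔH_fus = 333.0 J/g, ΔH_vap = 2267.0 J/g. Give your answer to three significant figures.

q1 (heat ice -29.7→0.0 °C): 66.8 × 2.06 × 29.7 = 4087 J
q2 (melt at 0 °C): 66.8 × 333.0 = 22244 J
q3 (heat water 0.0→100.0 °C): 66.8 × 4.2 × 100.0 = 28056 J
q4 (vaporize at 100 °C): 66.8 × 2267.0 = 151436 J
q5 (heat steam 100.0→119.8 °C): 66.8 × 2.04 × 19.8 = 2698 J
Total: 4087 + 22244 + 28056 + 151436 + 2698 = 208521 J = 209 kJ

q = 209 kJ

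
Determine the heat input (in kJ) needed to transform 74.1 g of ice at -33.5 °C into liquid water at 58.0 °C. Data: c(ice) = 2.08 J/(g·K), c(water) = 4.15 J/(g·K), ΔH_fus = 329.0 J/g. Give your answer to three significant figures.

q = 47.4 kJ

q1 (heat ice -33.5→0.0 °C): 74.1 × 2.08 × 33.5 = 5163 J
q2 (melt at 0 °C): 74.1 × 329.0 = 24379 J
q3 (heat water 0.0→58.0 °C): 74.1 × 4.15 × 58.0 = 17836 J
Total: 5163 + 24379 + 17836 = 47378 J = 47.4 kJ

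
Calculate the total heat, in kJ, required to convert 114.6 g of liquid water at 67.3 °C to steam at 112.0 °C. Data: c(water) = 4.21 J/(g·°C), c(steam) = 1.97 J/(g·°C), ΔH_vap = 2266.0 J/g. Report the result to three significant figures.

q1 (heat water 67.3→100.0 °C): 114.6 × 4.21 × 32.7 = 15777 J
q2 (vaporize at 100 °C): 114.6 × 2266.0 = 259684 J
q3 (heat steam 100.0→112.0 °C): 114.6 × 1.97 × 12.0 = 2709 J
Total: 15777 + 259684 + 2709 = 278170 J = 278 kJ

q = 278 kJ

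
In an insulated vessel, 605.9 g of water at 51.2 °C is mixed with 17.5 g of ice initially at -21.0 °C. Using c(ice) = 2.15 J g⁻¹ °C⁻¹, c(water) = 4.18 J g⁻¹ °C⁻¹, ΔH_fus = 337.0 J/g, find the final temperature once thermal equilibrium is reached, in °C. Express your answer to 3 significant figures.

Heat to bring ice to 0 °C and melt it: q₁ = 17.5×2.15×21.0 + 17.5×337.0 = 6687.6 J
Heat the water can supply cooling to 0 °C: 605.9×4.18×51.2 = 129672 J > q₁, so all ice melts.
Energy balance: 605.9×4.18×(51.2 − T) = 6687.6 + 17.5×4.18×(T − 0)
2532.662(51.2 − T) = 6687.6 + 73.15 T
129672 − 6687.6 = 2605.812 T
T = 122984.4 / 2605.812 = 47.20 °C

T_f = 47.2 °C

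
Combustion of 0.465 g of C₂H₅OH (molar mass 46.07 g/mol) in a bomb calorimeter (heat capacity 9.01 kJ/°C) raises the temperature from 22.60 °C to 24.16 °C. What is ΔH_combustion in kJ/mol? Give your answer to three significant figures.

ΔH = -1390 kJ/mol

ΔT = 24.16 − 22.60 = 1.56 °C
q_cal = C_cal × ΔT = 9.01 × 1.56 = 14.0556 kJ
n = 0.465 / 46.07 = 0.01009 mol
q_rxn = −q_cal = -14.0556 kJ
ΔH = -14.0556 / 0.01009 = -1393 kJ/mol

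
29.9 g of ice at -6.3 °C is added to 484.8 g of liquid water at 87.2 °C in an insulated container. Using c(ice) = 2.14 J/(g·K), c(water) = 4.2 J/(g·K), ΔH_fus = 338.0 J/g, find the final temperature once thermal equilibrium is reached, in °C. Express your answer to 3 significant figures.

Heat to bring ice to 0 °C and melt it: q₁ = 29.9×2.14×6.3 + 29.9×338.0 = 10509 J
Heat the water can supply cooling to 0 °C: 484.8×4.2×87.2 = 177553 J > q₁, so all ice melts.
Energy balance: 484.8×4.2×(87.2 − T) = 10509 + 29.9×4.2×(T − 0)
2036.16(87.2 − T) = 10509 + 125.58 T
177553 − 10509 = 2161.74 T
T = 167044 / 2161.74 = 77.27 °C

T_f = 77.3 °C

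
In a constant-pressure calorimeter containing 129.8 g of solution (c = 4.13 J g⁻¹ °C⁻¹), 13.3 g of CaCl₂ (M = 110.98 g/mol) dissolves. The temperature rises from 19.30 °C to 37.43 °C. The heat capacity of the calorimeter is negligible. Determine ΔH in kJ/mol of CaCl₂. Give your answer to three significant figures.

ΔH = -81.1 kJ/mol

|ΔT| = |37.43 − 19.30| = 18.13 °C
|q_surr| = (129.8 × 4.13) × 18.13 = 536.074 × 18.13 = 9719 J
n(CaCl₂) = 13.3 / 110.98 = 0.1198 mol
Temperature rose, so q_rxn = −|q_surr| = -9.719 kJ
ΔH = q_rxn / n = -81.13 kJ/mol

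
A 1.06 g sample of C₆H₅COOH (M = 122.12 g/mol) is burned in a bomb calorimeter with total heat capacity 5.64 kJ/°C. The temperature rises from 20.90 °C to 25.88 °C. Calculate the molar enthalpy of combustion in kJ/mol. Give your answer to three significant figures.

ΔH = -3240 kJ/mol

ΔT = 25.88 − 20.90 = 4.98 °C
q_cal = C_cal × ΔT = 5.64 × 4.98 = 28.0872 kJ
n = 1.06 / 122.12 = 0.008680 mol
q_rxn = −q_cal = -28.0872 kJ
ΔH = -28.0872 / 0.008680 = -3236 kJ/mol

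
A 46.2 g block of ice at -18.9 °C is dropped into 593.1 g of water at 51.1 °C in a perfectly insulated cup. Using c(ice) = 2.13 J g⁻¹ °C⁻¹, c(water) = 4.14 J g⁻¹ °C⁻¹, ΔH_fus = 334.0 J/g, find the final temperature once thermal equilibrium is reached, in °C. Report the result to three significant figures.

T_f = 40.9 °C

Heat to bring ice to 0 °C and melt it: q₁ = 46.2×2.13×18.9 + 46.2×334.0 = 17291 J
Heat the water can supply cooling to 0 °C: 593.1×4.14×51.1 = 125473 J > q₁, so all ice melts.
Energy balance: 593.1×4.14×(51.1 − T) = 17291 + 46.2×4.14×(T − 0)
2455.434(51.1 − T) = 17291 + 191.268 T
125473 − 17291 = 2646.702 T
T = 108182 / 2646.702 = 40.87 °C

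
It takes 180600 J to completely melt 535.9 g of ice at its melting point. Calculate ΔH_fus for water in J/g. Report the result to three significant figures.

ΔH_fus = 337 J/g

ΔH_fus = q / m = 180600 / 535.9 = 337 J/g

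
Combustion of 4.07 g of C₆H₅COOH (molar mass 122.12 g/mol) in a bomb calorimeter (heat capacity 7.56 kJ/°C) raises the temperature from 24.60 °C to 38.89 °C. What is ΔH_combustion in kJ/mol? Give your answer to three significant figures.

ΔT = 38.89 − 24.60 = 14.29 °C
q_cal = C_cal × ΔT = 7.56 × 14.29 = 108.0324 kJ
n = 4.07 / 122.12 = 0.03333 mol
q_rxn = −q_cal = -108.0324 kJ
ΔH = -108.0324 / 0.03333 = -3241 kJ/mol

ΔH = -3240 kJ/mol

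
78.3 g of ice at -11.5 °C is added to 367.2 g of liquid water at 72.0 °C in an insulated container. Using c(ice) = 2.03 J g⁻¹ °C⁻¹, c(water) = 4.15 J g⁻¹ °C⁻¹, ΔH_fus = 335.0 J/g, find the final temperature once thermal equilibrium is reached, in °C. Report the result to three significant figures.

T_f = 44.2 °C

Heat to bring ice to 0 °C and melt it: q₁ = 78.3×2.03×11.5 + 78.3×335.0 = 28058 J
Heat the water can supply cooling to 0 °C: 367.2×4.15×72.0 = 109719 J > q₁, so all ice melts.
Energy balance: 367.2×4.15×(72.0 − T) = 28058 + 78.3×4.15×(T − 0)
1523.88(72.0 − T) = 28058 + 324.945 T
109719 − 28058 = 1848.825 T
T = 81661 / 1848.825 = 44.17 °C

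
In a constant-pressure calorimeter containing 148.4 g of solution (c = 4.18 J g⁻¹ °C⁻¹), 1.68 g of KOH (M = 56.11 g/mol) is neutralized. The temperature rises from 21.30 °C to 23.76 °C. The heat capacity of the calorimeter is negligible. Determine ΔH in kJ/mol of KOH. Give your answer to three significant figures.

ΔH = -51.0 kJ/mol

|ΔT| = |23.76 − 21.30| = 2.46 °C
|q_surr| = (148.4 × 4.18) × 2.46 = 620.312 × 2.46 = 1526 J
n(KOH) = 1.68 / 56.11 = 0.02994 mol
Temperature rose, so q_rxn = −|q_surr| = -1.526 kJ
ΔH = q_rxn / n = -50.97 kJ/mol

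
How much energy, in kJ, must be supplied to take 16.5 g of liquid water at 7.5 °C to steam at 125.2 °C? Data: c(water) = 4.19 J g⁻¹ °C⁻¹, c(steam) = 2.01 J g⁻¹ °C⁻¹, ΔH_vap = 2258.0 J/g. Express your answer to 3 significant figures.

q1 (heat water 7.5→100.0 °C): 16.5 × 4.19 × 92.5 = 6395 J
q2 (vaporize at 100 °C): 16.5 × 2258.0 = 37257 J
q3 (heat steam 100.0→125.2 °C): 16.5 × 2.01 × 25.2 = 836 J
Total: 6395 + 37257 + 836 = 44488 J = 44.5 kJ

q = 44.5 kJ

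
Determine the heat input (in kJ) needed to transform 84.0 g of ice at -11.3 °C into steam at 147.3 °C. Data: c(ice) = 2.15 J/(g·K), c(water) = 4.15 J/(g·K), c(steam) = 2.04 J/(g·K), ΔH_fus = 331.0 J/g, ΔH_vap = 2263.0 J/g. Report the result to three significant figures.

q = 263 kJ

q1 (heat ice -11.3→0.0 °C): 84.0 × 2.15 × 11.3 = 2041 J
q2 (melt at 0 °C): 84.0 × 331.0 = 27804 J
q3 (heat water 0.0→100.0 °C): 84.0 × 4.15 × 100.0 = 34860 J
q4 (vaporize at 100 °C): 84.0 × 2263.0 = 190092 J
q5 (heat steam 100.0→147.3 °C): 84.0 × 2.04 × 47.3 = 8105 J
Total: 2041 + 27804 + 34860 + 190092 + 8105 = 262902 J = 263 kJ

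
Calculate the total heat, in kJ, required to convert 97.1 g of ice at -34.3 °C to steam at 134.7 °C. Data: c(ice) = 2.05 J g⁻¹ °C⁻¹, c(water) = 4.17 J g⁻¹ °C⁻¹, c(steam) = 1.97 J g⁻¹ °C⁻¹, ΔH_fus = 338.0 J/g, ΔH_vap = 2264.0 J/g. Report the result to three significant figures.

q1 (heat ice -34.3→0.0 °C): 97.1 × 2.05 × 34.3 = 6828 J
q2 (melt at 0 °C): 97.1 × 338.0 = 32820 J
q3 (heat water 0.0→100.0 °C): 97.1 × 4.17 × 100.0 = 40491 J
q4 (vaporize at 100 °C): 97.1 × 2264.0 = 219834 J
q5 (heat steam 100.0→134.7 °C): 97.1 × 1.97 × 34.7 = 6638 J
Total: 6828 + 32820 + 40491 + 219834 + 6638 = 306611 J = 307 kJ

q = 307 kJ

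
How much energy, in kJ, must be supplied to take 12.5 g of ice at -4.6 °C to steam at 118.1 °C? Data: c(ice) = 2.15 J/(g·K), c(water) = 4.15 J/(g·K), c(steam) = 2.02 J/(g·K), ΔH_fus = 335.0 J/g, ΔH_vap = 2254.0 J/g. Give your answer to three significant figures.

q1 (heat ice -4.6→0.0 °C): 12.5 × 2.15 × 4.6 = 124 J
q2 (melt at 0 °C): 12.5 × 335.0 = 4188 J
q3 (heat water 0.0→100.0 °C): 12.5 × 4.15 × 100.0 = 5188 J
q4 (vaporize at 100 °C): 12.5 × 2254.0 = 28175 J
q5 (heat steam 100.0→118.1 °C): 12.5 × 2.02 × 18.1 = 457 J
Total: 124 + 4188 + 5188 + 28175 + 457 = 38132 J = 38.1 kJ

q = 38.1 kJ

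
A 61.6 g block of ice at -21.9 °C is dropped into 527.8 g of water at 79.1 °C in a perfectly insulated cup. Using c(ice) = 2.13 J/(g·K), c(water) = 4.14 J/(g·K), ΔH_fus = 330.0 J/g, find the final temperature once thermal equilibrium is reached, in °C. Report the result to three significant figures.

Heat to bring ice to 0 °C and melt it: q₁ = 61.6×2.13×21.9 + 61.6×330.0 = 23201 J
Heat the water can supply cooling to 0 °C: 527.8×4.14×79.1 = 172841 J > q₁, so all ice melts.
Energy balance: 527.8×4.14×(79.1 − T) = 23201 + 61.6×4.14×(T − 0)
2185.092(79.1 − T) = 23201 + 255.024 T
172841 − 23201 = 2440.116 T
T = 149640 / 2440.116 = 61.32 °C

T_f = 61.3 °C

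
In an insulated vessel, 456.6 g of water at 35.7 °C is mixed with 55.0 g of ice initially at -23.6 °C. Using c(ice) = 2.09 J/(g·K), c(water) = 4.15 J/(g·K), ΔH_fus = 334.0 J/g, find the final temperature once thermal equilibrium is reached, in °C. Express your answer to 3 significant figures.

T_f = 21.9 °C

Heat to bring ice to 0 °C and melt it: q₁ = 55.0×2.09×23.6 + 55.0×334.0 = 21083 J
Heat the water can supply cooling to 0 °C: 456.6×4.15×35.7 = 67647.6 J > q₁, so all ice melts.
Energy balance: 456.6×4.15×(35.7 − T) = 21083 + 55.0×4.15×(T − 0)
1894.89(35.7 − T) = 21083 + 228.25 T
67647.6 − 21083 = 2123.14 T
T = 46564.6 / 2123.14 = 21.93 °C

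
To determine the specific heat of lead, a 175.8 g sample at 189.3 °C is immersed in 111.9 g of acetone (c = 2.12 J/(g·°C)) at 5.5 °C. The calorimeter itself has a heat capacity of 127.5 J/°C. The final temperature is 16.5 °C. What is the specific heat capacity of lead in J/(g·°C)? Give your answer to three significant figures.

c = 0.132 J/(g·°C)

q_gained = (111.9 × 2.12 + 127.5) × (16.5 − 5.5) = 4012 J
q_lost = 175.8 × c × (189.3 − 16.5) = 30378.24 c
Set equal: c = 4012 / 30378.24 = 0.132 J/(g·°C)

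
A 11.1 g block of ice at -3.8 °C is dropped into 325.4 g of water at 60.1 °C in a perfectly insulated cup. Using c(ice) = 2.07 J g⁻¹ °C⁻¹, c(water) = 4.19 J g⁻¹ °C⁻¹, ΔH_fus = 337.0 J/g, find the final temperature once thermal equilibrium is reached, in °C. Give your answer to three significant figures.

Heat to bring ice to 0 °C and melt it: q₁ = 11.1×2.07×3.8 + 11.1×337.0 = 3828.0 J
Heat the water can supply cooling to 0 °C: 325.4×4.19×60.1 = 81941.9 J > q₁, so all ice melts.
Energy balance: 325.4×4.19×(60.1 − T) = 3828.0 + 11.1×4.19×(T − 0)
1363.426(60.1 − T) = 3828.0 + 46.509 T
81941.9 − 3828.0 = 1409.935 T
T = 78113.9 / 1409.935 = 55.40 °C

T_f = 55.4 °C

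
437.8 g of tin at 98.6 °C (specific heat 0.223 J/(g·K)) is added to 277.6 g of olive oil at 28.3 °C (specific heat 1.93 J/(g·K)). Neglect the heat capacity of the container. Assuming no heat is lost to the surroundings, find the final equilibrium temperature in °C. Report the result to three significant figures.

T_f = 39.1 °C

Heat lost by tin = heat gained by olive oil.
(437.8)(0.223)(98.6 − T) = (277.6)(1.93)(T − 28.3)
97.6294 (98.6 − T) = 535.768 (T − 28.3)
9626.3 − 97.6294 T = 535.768 T − 15162
24788.3 = 633.3974 T
T = 39.14 °C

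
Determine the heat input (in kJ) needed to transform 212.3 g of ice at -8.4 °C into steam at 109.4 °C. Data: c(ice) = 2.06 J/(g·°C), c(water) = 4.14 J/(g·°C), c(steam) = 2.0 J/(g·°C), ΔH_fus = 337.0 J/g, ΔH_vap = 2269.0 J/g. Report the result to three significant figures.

q = 649 kJ

q1 (heat ice -8.4→0.0 °C): 212.3 × 2.06 × 8.4 = 3674 J
q2 (melt at 0 °C): 212.3 × 337.0 = 71545 J
q3 (heat water 0.0→100.0 °C): 212.3 × 4.14 × 100.0 = 87892 J
q4 (vaporize at 100 °C): 212.3 × 2269.0 = 481709 J
q5 (heat steam 100.0→109.4 °C): 212.3 × 2.0 × 9.4 = 3991 J
Total: 3674 + 71545 + 87892 + 481709 + 3991 = 648811 J = 649 kJ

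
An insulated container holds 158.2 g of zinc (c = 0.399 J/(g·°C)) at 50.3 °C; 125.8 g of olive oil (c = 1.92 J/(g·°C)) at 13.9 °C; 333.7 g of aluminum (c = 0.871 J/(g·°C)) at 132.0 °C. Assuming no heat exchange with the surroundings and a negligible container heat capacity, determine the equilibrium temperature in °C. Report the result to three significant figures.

Σ mᵢcᵢ(T − Tᵢ) = 0  ⇒  T = Σ mᵢcᵢTᵢ / Σ mᵢcᵢ
Σ mᵢcᵢ = 158.2×0.399 + 125.8×1.92 + 333.7×0.871 = 595.3105
Σ mᵢcᵢTᵢ = 63.1218×50.3 + 241.536×13.9 + 290.6527×132.0 = 44899
T = 44899 / 595.3105 = 75.42 °C

T_f = 75.4 °C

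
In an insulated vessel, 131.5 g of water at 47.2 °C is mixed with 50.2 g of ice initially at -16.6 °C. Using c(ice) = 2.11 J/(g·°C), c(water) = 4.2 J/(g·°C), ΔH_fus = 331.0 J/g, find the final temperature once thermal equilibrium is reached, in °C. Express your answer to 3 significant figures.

Heat to bring ice to 0 °C and melt it: q₁ = 50.2×2.11×16.6 + 50.2×331.0 = 18375 J
Heat the water can supply cooling to 0 °C: 131.5×4.2×47.2 = 26068.6 J > q₁, so all ice melts.
Energy balance: 131.5×4.2×(47.2 − T) = 18375 + 50.2×4.2×(T − 0)
552.3(47.2 − T) = 18375 + 210.84 T
26068.6 − 18375 = 763.14 T
T = 7693.6 / 763.14 = 10.08 °C

T_f = 10.1 °C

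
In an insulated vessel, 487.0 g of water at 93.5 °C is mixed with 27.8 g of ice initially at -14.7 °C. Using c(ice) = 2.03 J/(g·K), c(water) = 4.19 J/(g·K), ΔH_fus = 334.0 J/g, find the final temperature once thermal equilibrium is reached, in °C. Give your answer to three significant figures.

Heat to bring ice to 0 °C and melt it: q₁ = 27.8×2.03×14.7 + 27.8×334.0 = 10115 J
Heat the water can supply cooling to 0 °C: 487.0×4.19×93.5 = 190790 J > q₁, so all ice melts.
Energy balance: 487.0×4.19×(93.5 − T) = 10115 + 27.8×4.19×(T − 0)
2040.53(93.5 − T) = 10115 + 116.482 T
190790 − 10115 = 2157.012 T
T = 180675 / 2157.012 = 83.76 °C

T_f = 83.8 °C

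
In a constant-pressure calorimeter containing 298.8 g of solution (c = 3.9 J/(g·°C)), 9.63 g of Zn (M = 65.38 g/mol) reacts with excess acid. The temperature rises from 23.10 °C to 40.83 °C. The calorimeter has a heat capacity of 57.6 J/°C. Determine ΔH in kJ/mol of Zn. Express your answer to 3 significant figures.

ΔH = -147 kJ/mol

|ΔT| = |40.83 − 23.10| = 17.73 °C
|q_surr| = (298.8 × 3.9 + 57.6) × 17.73 = 1222.92 × 17.73 = 21680 J
n(Zn) = 9.63 / 65.38 = 0.1473 mol
Temperature rose, so q_rxn = −|q_surr| = -21.68 kJ
ΔH = q_rxn / n = -147.2 kJ/mol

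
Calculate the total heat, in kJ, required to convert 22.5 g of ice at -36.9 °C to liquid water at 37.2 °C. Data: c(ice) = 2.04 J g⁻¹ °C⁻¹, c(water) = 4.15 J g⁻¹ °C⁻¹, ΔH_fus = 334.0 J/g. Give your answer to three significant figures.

q1 (heat ice -36.9→0.0 °C): 22.5 × 2.04 × 36.9 = 1694 J
q2 (melt at 0 °C): 22.5 × 334.0 = 7515 J
q3 (heat water 0.0→37.2 °C): 22.5 × 4.15 × 37.2 = 3474 J
Total: 1694 + 7515 + 3474 = 12683 J = 12.7 kJ

q = 12.7 kJ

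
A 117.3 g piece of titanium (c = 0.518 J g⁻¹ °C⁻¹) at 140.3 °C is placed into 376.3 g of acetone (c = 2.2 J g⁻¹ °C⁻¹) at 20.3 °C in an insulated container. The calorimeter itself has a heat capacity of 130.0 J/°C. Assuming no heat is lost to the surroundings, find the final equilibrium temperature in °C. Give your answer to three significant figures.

Heat lost by titanium = heat gained by acetone + calorimeter.
(117.3)(0.518)(140.3 − T) = [(376.3)(2.2) + 130.0](T − 20.3)
60.7614 (140.3 − T) = 957.86 (T − 20.3)
8524.8 − 60.7614 T = 957.86 T − 19445
27969.8 = 1018.6214 T
T = 27.46 °C

T_f = 27.5 °C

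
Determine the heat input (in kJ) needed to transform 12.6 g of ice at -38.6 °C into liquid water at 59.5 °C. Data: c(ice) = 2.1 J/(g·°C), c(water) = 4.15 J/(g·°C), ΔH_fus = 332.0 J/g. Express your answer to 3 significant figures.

q1 (heat ice -38.6→0.0 °C): 12.6 × 2.1 × 38.6 = 1021 J
q2 (melt at 0 °C): 12.6 × 332.0 = 4183 J
q3 (heat water 0.0→59.5 °C): 12.6 × 4.15 × 59.5 = 3111 J
Total: 1021 + 4183 + 3111 = 8315 J = 8.32 kJ

q = 8.32 kJ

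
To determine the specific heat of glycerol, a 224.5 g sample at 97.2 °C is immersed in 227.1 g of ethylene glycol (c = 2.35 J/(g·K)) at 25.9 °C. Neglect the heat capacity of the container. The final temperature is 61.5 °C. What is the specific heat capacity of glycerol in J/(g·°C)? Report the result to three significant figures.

q_gained = (227.1 × 2.35) × (61.5 − 25.9) = 19000 J
q_lost = 224.5 × c × (97.2 − 61.5) = 8014.65 c
Set equal: c = 19000 / 8014.65 = 2.37 J/(g·°C)

c = 2.37 J/(g·°C)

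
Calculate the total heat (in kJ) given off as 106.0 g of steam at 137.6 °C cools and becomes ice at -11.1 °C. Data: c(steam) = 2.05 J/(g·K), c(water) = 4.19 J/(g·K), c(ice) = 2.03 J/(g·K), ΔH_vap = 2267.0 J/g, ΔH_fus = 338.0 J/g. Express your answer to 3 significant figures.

q = 331 kJ

q1 (cool steam 137.6→100 °C): 106.0 × 2.05 × 37.6 = 8170 J
q2 (condense at 100 °C): 106.0 × 2267.0 = 240302 J
q3 (cool water 100→0 °C): 106.0 × 4.19 × 100.0 = 44414 J
q4 (freeze at 0 °C): 106.0 × 338.0 = 35828 J
q5 (cool ice 0→-11.1 °C): 106.0 × 2.03 × 11.1 = 2388 J
Total: 8170 + 240302 + 44414 + 35828 + 2388 = 331102 J = 331 kJ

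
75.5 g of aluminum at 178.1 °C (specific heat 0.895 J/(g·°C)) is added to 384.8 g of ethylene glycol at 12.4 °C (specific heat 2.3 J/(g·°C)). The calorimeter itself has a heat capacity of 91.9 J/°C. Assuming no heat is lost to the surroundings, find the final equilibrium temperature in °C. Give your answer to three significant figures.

Heat lost by aluminum = heat gained by ethylene glycol + calorimeter.
(75.5)(0.895)(178.1 − T) = [(384.8)(2.3) + 91.9](T − 12.4)
67.5725 (178.1 − T) = 976.94 (T − 12.4)
12035 − 67.5725 T = 976.94 T − 12114
24149 = 1044.5125 T
T = 23.12 °C

T_f = 23.1 °C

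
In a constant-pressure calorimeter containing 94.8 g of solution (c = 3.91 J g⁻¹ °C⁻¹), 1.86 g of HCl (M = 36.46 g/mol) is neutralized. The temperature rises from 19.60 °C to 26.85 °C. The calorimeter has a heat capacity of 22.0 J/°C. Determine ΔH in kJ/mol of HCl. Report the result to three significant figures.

|ΔT| = |26.85 − 19.60| = 7.25 °C
|q_surr| = (94.8 × 3.91 + 22.0) × 7.25 = 392.668 × 7.25 = 2847 J
n(HCl) = 1.86 / 36.46 = 0.05101 mol
Temperature rose, so q_rxn = −|q_surr| = -2.847 kJ
ΔH = q_rxn / n = -55.81 kJ/mol

ΔH = -55.8 kJ/mol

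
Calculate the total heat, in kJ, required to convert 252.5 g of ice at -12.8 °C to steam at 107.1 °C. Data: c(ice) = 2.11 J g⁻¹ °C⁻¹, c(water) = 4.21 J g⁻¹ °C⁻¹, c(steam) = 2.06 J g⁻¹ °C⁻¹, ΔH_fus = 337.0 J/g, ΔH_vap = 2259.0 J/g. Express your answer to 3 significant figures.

q1 (heat ice -12.8→0.0 °C): 252.5 × 2.11 × 12.8 = 6820 J
q2 (melt at 0 °C): 252.5 × 337.0 = 85093 J
q3 (heat water 0.0→100.0 °C): 252.5 × 4.21 × 100.0 = 106303 J
q4 (vaporize at 100 °C): 252.5 × 2259.0 = 570398 J
q5 (heat steam 100.0→107.1 °C): 252.5 × 2.06 × 7.1 = 3693 J
Total: 6820 + 85093 + 106303 + 570398 + 3693 = 772307 J = 772 kJ

q = 772 kJ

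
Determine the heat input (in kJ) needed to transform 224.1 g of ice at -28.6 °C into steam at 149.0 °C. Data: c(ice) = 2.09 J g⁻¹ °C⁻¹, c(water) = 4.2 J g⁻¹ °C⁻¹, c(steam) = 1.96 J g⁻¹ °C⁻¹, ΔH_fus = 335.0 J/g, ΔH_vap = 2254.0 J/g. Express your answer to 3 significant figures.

q1 (heat ice -28.6→0.0 °C): 224.1 × 2.09 × 28.6 = 13395 J
q2 (melt at 0 °C): 224.1 × 335.0 = 75074 J
q3 (heat water 0.0→100.0 °C): 224.1 × 4.2 × 100.0 = 94122 J
q4 (vaporize at 100 °C): 224.1 × 2254.0 = 505121 J
q5 (heat steam 100.0→149.0 °C): 224.1 × 1.96 × 49.0 = 21523 J
Total: 13395 + 75074 + 94122 + 505121 + 21523 = 709235 J = 709 kJ

q = 709 kJ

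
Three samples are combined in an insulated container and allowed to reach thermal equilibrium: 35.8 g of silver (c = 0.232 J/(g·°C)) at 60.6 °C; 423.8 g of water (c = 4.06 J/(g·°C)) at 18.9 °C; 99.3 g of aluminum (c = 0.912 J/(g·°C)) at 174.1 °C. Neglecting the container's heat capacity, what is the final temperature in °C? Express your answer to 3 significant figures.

Σ mᵢcᵢ(T − Tᵢ) = 0  ⇒  T = Σ mᵢcᵢTᵢ / Σ mᵢcᵢ
Σ mᵢcᵢ = 35.8×0.232 + 423.8×4.06 + 99.3×0.912 = 1819.4952
Σ mᵢcᵢTᵢ = 8.3056×60.6 + 1720.628×18.9 + 90.5616×174.1 = 48790
T = 48790 / 1819.4952 = 26.82 °C

T_f = 26.8 °C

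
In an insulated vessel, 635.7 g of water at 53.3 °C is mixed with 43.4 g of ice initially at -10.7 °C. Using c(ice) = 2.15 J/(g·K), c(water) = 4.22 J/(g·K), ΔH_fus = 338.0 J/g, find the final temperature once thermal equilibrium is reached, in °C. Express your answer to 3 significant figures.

T_f = 44.4 °C

Heat to bring ice to 0 °C and melt it: q₁ = 43.4×2.15×10.7 + 43.4×338.0 = 15668 J
Heat the water can supply cooling to 0 °C: 635.7×4.22×53.3 = 142985 J > q₁, so all ice melts.
Energy balance: 635.7×4.22×(53.3 − T) = 15668 + 43.4×4.22×(T − 0)
2682.654(53.3 − T) = 15668 + 183.148 T
142985 − 15668 = 2865.802 T
T = 127317 / 2865.802 = 44.43 °C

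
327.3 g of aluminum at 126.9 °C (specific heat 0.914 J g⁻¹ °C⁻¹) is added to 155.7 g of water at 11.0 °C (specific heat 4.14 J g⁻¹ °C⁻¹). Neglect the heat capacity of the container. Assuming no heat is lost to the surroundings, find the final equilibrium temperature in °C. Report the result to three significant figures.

Heat lost by aluminum = heat gained by water.
(327.3)(0.914)(126.9 − T) = (155.7)(4.14)(T − 11.0)
299.1522 (126.9 − T) = 644.598 (T − 11.0)
37962 − 299.1522 T = 644.598 T − 7090.6
45052.6 = 943.7502 T
T = 47.74 °C

T_f = 47.7 °C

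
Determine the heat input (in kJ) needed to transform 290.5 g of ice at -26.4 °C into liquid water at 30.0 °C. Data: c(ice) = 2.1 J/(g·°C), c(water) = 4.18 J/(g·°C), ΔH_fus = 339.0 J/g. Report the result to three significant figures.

q1 (heat ice -26.4→0.0 °C): 290.5 × 2.1 × 26.4 = 16105 J
q2 (melt at 0 °C): 290.5 × 339.0 = 98480 J
q3 (heat water 0.0→30.0 °C): 290.5 × 4.18 × 30.0 = 36429 J
Total: 16105 + 98480 + 36429 = 151014 J = 151 kJ

q = 151 kJ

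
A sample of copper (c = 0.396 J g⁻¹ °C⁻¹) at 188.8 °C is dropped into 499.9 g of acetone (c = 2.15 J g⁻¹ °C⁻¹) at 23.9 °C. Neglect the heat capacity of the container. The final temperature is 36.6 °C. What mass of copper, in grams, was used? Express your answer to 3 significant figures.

q_gained = (499.9 × 2.15) × (36.6 − 23.9) = 13650 J
q_lost = m × 0.396 × (188.8 − 36.6) = 60.2712 m
m = 13650 / 60.2712 = 226 g

m = 226 g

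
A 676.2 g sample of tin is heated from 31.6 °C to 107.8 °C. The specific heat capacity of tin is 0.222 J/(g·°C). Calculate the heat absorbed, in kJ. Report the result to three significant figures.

q = 11.4 kJ

q = m c ΔT = 676.2 × 0.222 × (107.8 − 31.6)
q = 676.2 × 0.222 × 76.2 = 11440 J = 11.4 kJ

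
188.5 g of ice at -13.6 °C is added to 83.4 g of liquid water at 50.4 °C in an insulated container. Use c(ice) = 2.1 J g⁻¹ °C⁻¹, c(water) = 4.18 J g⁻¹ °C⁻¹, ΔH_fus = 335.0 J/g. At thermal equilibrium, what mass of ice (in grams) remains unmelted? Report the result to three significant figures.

Heat to warm all ice to 0 °C: 188.5×2.1×13.6 = 5383.6 J
Heat released by water cooling to 0 °C: 83.4×4.18×50.4 = 17570 J
17570 J < 5383.6 + 188.5×335.0 = 68531.1 J, so not all ice melts; final T = 0 °C.
Heat left for melting: 17570 − 5383.6 = 12186.4 J
Mass melted = 12186.4 / 335.0 = 36.38 g
Ice remaining = 188.5 − 36.38 = 152.12 g

m_ice remaining = 152 g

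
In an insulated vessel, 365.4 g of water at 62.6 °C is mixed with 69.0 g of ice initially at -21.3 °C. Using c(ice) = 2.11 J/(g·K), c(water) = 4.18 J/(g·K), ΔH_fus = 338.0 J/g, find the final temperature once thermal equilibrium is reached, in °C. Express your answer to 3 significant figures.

T_f = 38.1 °C

Heat to bring ice to 0 °C and melt it: q₁ = 69.0×2.11×21.3 + 69.0×338.0 = 26423 J
Heat the water can supply cooling to 0 °C: 365.4×4.18×62.6 = 95613.5 J > q₁, so all ice melts.
Energy balance: 365.4×4.18×(62.6 − T) = 26423 + 69.0×4.18×(T − 0)
1527.372(62.6 − T) = 26423 + 288.42 T
95613.5 − 26423 = 1815.792 T
T = 69190.5 / 1815.792 = 38.10 °C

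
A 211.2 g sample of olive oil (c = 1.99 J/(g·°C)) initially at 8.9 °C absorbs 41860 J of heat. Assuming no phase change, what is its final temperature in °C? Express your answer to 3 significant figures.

T_f = 108 °C

ΔT = q / (m c) = 41860 / (211.2 × 1.99) = 99.598 °C
T_f = 8.9 + 99.598 = 108.498 °C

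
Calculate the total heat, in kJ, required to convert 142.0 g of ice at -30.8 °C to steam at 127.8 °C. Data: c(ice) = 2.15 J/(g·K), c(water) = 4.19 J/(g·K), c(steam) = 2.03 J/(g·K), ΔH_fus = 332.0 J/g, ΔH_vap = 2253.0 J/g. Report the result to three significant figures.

q1 (heat ice -30.8→0.0 °C): 142.0 × 2.15 × 30.8 = 9403 J
q2 (melt at 0 °C): 142.0 × 332.0 = 47144 J
q3 (heat water 0.0→100.0 °C): 142.0 × 4.19 × 100.0 = 59498 J
q4 (vaporize at 100 °C): 142.0 × 2253.0 = 319926 J
q5 (heat steam 100.0→127.8 °C): 142.0 × 2.03 × 27.8 = 8014 J
Total: 9403 + 47144 + 59498 + 319926 + 8014 = 443985 J = 444 kJ

q = 444 kJ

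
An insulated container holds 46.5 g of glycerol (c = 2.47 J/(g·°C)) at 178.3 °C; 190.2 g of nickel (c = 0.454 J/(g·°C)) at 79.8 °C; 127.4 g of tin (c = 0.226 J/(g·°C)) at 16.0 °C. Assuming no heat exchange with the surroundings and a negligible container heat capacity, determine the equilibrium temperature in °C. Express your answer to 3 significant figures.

T_f = 121 °C

Σ mᵢcᵢ(T − Tᵢ) = 0  ⇒  T = Σ mᵢcᵢTᵢ / Σ mᵢcᵢ
Σ mᵢcᵢ = 46.5×2.47 + 190.2×0.454 + 127.4×0.226 = 229.9982
Σ mᵢcᵢTᵢ = 114.855×178.3 + 86.3508×79.8 + 28.7924×16.0 = 27830
T = 27830 / 229.9982 = 121.0 °C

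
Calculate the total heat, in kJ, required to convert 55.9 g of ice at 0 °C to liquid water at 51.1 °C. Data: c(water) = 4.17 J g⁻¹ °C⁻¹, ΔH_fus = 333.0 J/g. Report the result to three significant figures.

q1 (melt at 0 °C): 55.9 × 333.0 = 18615 J
q2 (heat water 0.0→51.1 °C): 55.9 × 4.17 × 51.1 = 11912 J
Total: 18615 + 11912 = 30527 J = 30.5 kJ

q = 30.5 kJ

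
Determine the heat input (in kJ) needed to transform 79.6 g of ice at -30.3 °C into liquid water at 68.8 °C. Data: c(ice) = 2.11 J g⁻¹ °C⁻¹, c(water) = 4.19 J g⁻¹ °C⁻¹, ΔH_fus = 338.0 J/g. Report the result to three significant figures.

q = 54.9 kJ

q1 (heat ice -30.3→0.0 °C): 79.6 × 2.11 × 30.3 = 5089 J
q2 (melt at 0 °C): 79.6 × 338.0 = 26905 J
q3 (heat water 0.0→68.8 °C): 79.6 × 4.19 × 68.8 = 22946 J
Total: 5089 + 26905 + 22946 = 54940 J = 54.9 kJ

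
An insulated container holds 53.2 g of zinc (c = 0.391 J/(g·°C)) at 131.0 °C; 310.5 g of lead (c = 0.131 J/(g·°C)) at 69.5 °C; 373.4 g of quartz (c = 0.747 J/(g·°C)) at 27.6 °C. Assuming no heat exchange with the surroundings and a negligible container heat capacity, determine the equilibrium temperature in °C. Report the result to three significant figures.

Σ mᵢcᵢ(T − Tᵢ) = 0  ⇒  T = Σ mᵢcᵢTᵢ / Σ mᵢcᵢ
Σ mᵢcᵢ = 53.2×0.391 + 310.5×0.131 + 373.4×0.747 = 340.4065
Σ mᵢcᵢTᵢ = 20.8012×131.0 + 40.6755×69.5 + 278.9298×27.6 = 13250
T = 13250 / 340.4065 = 38.92 °C

T_f = 38.9 °C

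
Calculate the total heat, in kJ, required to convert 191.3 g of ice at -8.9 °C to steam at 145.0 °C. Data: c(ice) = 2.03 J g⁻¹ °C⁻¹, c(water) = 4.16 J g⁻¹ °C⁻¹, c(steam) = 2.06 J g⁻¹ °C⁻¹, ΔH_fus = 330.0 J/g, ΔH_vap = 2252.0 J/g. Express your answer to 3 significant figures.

q1 (heat ice -8.9→0.0 °C): 191.3 × 2.03 × 8.9 = 3456 J
q2 (melt at 0 °C): 191.3 × 330.0 = 63129 J
q3 (heat water 0.0→100.0 °C): 191.3 × 4.16 × 100.0 = 79581 J
q4 (vaporize at 100 °C): 191.3 × 2252.0 = 430808 J
q5 (heat steam 100.0→145.0 °C): 191.3 × 2.06 × 45.0 = 17734 J
Total: 3456 + 63129 + 79581 + 430808 + 17734 = 594708 J = 595 kJ

q = 595 kJ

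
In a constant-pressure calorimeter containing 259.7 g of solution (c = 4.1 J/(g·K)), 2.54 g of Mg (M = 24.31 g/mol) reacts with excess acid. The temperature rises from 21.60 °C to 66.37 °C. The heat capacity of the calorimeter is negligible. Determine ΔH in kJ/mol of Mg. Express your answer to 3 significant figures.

|ΔT| = |66.37 − 21.60| = 44.77 °C
|q_surr| = (259.7 × 4.1) × 44.77 = 1064.77 × 44.77 = 47670 J
n(Mg) = 2.54 / 24.31 = 0.1045 mol
Temperature rose, so q_rxn = −|q_surr| = -47.67 kJ
ΔH = q_rxn / n = -456.2 kJ/mol

ΔH = -456 kJ/mol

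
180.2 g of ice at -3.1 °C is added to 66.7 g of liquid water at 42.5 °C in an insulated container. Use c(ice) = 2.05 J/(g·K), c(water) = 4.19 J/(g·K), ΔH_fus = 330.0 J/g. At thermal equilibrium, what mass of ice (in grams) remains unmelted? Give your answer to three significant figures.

m_ice remaining = 148 g

Heat to warm all ice to 0 °C: 180.2×2.05×3.1 = 1145.2 J
Heat released by water cooling to 0 °C: 66.7×4.19×42.5 = 11878 J
11878 J < 1145.2 + 180.2×330.0 = 60611.2 J, so not all ice melts; final T = 0 °C.
Heat left for melting: 11878 − 1145.2 = 10732.8 J
Mass melted = 10732.8 / 330.0 = 32.52 g
Ice remaining = 180.2 − 32.52 = 147.68 g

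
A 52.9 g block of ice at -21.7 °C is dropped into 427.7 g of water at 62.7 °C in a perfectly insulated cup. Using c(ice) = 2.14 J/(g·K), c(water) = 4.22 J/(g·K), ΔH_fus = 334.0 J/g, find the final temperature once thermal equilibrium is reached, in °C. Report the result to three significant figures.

Heat to bring ice to 0 °C and melt it: q₁ = 52.9×2.14×21.7 + 52.9×334.0 = 20125 J
Heat the water can supply cooling to 0 °C: 427.7×4.22×62.7 = 113167 J > q₁, so all ice melts.
Energy balance: 427.7×4.22×(62.7 − T) = 20125 + 52.9×4.22×(T − 0)
1804.894(62.7 − T) = 20125 + 223.238 T
113167 − 20125 = 2028.132 T
T = 93042 / 2028.132 = 45.88 °C

T_f = 45.9 °C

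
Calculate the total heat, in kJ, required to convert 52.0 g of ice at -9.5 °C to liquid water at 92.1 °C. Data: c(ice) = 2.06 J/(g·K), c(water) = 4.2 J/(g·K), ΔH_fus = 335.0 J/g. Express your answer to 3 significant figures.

q = 38.6 kJ

q1 (heat ice -9.5→0.0 °C): 52.0 × 2.06 × 9.5 = 1018 J
q2 (melt at 0 °C): 52.0 × 335.0 = 17420 J
q3 (heat water 0.0→92.1 °C): 52.0 × 4.2 × 92.1 = 20115 J
Total: 1018 + 17420 + 20115 = 38553 J = 38.6 kJ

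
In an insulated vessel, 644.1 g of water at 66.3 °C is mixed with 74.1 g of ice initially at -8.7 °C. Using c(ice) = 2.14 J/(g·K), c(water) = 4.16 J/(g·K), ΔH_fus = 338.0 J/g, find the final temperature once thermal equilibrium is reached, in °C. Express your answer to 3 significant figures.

T_f = 50.6 °C

Heat to bring ice to 0 °C and melt it: q₁ = 74.1×2.14×8.7 + 74.1×338.0 = 26425 J
Heat the water can supply cooling to 0 °C: 644.1×4.16×66.3 = 177648 J > q₁, so all ice melts.
Energy balance: 644.1×4.16×(66.3 − T) = 26425 + 74.1×4.16×(T − 0)
2679.456(66.3 − T) = 26425 + 308.256 T
177648 − 26425 = 2987.712 T
T = 151223 / 2987.712 = 50.61 °C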